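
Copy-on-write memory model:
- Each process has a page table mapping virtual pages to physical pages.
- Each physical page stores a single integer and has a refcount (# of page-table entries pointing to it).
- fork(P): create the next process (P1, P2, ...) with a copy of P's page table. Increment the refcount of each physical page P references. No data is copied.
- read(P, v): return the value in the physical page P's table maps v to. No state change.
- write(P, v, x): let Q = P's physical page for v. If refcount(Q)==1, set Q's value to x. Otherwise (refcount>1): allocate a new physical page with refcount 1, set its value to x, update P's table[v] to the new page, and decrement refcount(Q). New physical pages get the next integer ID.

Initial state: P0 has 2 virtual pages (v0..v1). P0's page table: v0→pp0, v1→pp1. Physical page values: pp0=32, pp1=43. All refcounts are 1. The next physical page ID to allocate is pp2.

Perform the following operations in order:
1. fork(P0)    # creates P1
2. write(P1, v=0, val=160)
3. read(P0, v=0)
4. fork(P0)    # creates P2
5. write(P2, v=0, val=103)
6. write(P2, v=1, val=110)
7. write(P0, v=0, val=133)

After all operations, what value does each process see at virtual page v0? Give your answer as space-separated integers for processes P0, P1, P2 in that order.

Op 1: fork(P0) -> P1. 2 ppages; refcounts: pp0:2 pp1:2
Op 2: write(P1, v0, 160). refcount(pp0)=2>1 -> COPY to pp2. 3 ppages; refcounts: pp0:1 pp1:2 pp2:1
Op 3: read(P0, v0) -> 32. No state change.
Op 4: fork(P0) -> P2. 3 ppages; refcounts: pp0:2 pp1:3 pp2:1
Op 5: write(P2, v0, 103). refcount(pp0)=2>1 -> COPY to pp3. 4 ppages; refcounts: pp0:1 pp1:3 pp2:1 pp3:1
Op 6: write(P2, v1, 110). refcount(pp1)=3>1 -> COPY to pp4. 5 ppages; refcounts: pp0:1 pp1:2 pp2:1 pp3:1 pp4:1
Op 7: write(P0, v0, 133). refcount(pp0)=1 -> write in place. 5 ppages; refcounts: pp0:1 pp1:2 pp2:1 pp3:1 pp4:1
P0: v0 -> pp0 = 133
P1: v0 -> pp2 = 160
P2: v0 -> pp3 = 103

Answer: 133 160 103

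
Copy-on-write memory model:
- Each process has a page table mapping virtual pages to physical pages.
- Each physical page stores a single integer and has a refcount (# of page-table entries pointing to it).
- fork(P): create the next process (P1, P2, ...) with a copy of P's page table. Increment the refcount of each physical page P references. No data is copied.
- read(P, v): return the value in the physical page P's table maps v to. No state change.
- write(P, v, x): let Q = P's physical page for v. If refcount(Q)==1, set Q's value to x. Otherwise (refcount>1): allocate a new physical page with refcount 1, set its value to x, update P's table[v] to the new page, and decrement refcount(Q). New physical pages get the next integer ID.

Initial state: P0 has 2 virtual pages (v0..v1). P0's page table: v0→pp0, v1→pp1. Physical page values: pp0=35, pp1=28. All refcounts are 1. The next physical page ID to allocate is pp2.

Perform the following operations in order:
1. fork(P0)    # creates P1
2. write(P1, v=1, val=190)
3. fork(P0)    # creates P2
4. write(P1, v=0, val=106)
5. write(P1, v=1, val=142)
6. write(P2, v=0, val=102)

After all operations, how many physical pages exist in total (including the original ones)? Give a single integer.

Answer: 5

Derivation:
Op 1: fork(P0) -> P1. 2 ppages; refcounts: pp0:2 pp1:2
Op 2: write(P1, v1, 190). refcount(pp1)=2>1 -> COPY to pp2. 3 ppages; refcounts: pp0:2 pp1:1 pp2:1
Op 3: fork(P0) -> P2. 3 ppages; refcounts: pp0:3 pp1:2 pp2:1
Op 4: write(P1, v0, 106). refcount(pp0)=3>1 -> COPY to pp3. 4 ppages; refcounts: pp0:2 pp1:2 pp2:1 pp3:1
Op 5: write(P1, v1, 142). refcount(pp2)=1 -> write in place. 4 ppages; refcounts: pp0:2 pp1:2 pp2:1 pp3:1
Op 6: write(P2, v0, 102). refcount(pp0)=2>1 -> COPY to pp4. 5 ppages; refcounts: pp0:1 pp1:2 pp2:1 pp3:1 pp4:1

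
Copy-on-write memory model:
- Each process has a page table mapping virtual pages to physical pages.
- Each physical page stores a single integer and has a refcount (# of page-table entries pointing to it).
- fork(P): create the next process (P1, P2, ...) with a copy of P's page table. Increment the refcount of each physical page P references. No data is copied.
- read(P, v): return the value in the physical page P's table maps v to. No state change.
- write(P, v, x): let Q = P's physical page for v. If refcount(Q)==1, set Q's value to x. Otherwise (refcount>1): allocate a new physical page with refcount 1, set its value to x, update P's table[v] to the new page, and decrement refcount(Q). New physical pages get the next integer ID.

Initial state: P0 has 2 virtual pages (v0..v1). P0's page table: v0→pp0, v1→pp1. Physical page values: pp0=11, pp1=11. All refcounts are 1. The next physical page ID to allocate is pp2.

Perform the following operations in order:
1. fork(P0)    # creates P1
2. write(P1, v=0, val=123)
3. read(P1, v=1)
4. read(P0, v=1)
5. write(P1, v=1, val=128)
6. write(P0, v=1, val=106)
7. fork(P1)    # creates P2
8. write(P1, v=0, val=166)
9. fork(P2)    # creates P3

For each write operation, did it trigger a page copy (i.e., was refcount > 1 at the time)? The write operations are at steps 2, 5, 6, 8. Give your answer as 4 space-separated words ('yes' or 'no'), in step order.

Op 1: fork(P0) -> P1. 2 ppages; refcounts: pp0:2 pp1:2
Op 2: write(P1, v0, 123). refcount(pp0)=2>1 -> COPY to pp2. 3 ppages; refcounts: pp0:1 pp1:2 pp2:1
Op 3: read(P1, v1) -> 11. No state change.
Op 4: read(P0, v1) -> 11. No state change.
Op 5: write(P1, v1, 128). refcount(pp1)=2>1 -> COPY to pp3. 4 ppages; refcounts: pp0:1 pp1:1 pp2:1 pp3:1
Op 6: write(P0, v1, 106). refcount(pp1)=1 -> write in place. 4 ppages; refcounts: pp0:1 pp1:1 pp2:1 pp3:1
Op 7: fork(P1) -> P2. 4 ppages; refcounts: pp0:1 pp1:1 pp2:2 pp3:2
Op 8: write(P1, v0, 166). refcount(pp2)=2>1 -> COPY to pp4. 5 ppages; refcounts: pp0:1 pp1:1 pp2:1 pp3:2 pp4:1
Op 9: fork(P2) -> P3. 5 ppages; refcounts: pp0:1 pp1:1 pp2:2 pp3:3 pp4:1

yes yes no yes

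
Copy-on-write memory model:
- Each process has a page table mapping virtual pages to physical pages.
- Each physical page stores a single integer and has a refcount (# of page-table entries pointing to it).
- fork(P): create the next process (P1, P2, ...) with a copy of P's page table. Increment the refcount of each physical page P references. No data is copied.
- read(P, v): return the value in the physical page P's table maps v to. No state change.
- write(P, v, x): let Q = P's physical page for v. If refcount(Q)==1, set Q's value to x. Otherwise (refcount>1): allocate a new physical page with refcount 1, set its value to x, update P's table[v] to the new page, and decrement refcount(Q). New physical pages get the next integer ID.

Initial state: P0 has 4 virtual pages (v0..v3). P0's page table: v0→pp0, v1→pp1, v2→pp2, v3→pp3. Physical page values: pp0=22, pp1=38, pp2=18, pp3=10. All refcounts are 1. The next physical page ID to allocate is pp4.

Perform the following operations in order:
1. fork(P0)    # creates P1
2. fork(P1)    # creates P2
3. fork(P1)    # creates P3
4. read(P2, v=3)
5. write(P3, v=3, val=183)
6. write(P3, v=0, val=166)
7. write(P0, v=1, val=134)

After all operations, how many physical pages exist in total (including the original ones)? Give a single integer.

Op 1: fork(P0) -> P1. 4 ppages; refcounts: pp0:2 pp1:2 pp2:2 pp3:2
Op 2: fork(P1) -> P2. 4 ppages; refcounts: pp0:3 pp1:3 pp2:3 pp3:3
Op 3: fork(P1) -> P3. 4 ppages; refcounts: pp0:4 pp1:4 pp2:4 pp3:4
Op 4: read(P2, v3) -> 10. No state change.
Op 5: write(P3, v3, 183). refcount(pp3)=4>1 -> COPY to pp4. 5 ppages; refcounts: pp0:4 pp1:4 pp2:4 pp3:3 pp4:1
Op 6: write(P3, v0, 166). refcount(pp0)=4>1 -> COPY to pp5. 6 ppages; refcounts: pp0:3 pp1:4 pp2:4 pp3:3 pp4:1 pp5:1
Op 7: write(P0, v1, 134). refcount(pp1)=4>1 -> COPY to pp6. 7 ppages; refcounts: pp0:3 pp1:3 pp2:4 pp3:3 pp4:1 pp5:1 pp6:1

Answer: 7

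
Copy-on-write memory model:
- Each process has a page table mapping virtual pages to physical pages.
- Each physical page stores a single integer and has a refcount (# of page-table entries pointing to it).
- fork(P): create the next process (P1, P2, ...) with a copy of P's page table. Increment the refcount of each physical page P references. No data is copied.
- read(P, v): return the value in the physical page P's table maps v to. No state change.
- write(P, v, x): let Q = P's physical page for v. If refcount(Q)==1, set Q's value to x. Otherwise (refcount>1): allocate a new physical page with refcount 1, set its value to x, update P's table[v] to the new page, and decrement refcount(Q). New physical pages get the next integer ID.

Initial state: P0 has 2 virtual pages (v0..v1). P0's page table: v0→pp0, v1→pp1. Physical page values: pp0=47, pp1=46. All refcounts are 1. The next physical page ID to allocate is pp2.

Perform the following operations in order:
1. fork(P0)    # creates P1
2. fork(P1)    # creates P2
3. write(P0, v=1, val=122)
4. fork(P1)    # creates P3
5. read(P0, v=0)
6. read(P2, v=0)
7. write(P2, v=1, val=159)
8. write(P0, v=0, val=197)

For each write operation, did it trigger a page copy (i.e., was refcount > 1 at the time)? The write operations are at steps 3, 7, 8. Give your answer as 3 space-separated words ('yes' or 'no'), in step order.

Op 1: fork(P0) -> P1. 2 ppages; refcounts: pp0:2 pp1:2
Op 2: fork(P1) -> P2. 2 ppages; refcounts: pp0:3 pp1:3
Op 3: write(P0, v1, 122). refcount(pp1)=3>1 -> COPY to pp2. 3 ppages; refcounts: pp0:3 pp1:2 pp2:1
Op 4: fork(P1) -> P3. 3 ppages; refcounts: pp0:4 pp1:3 pp2:1
Op 5: read(P0, v0) -> 47. No state change.
Op 6: read(P2, v0) -> 47. No state change.
Op 7: write(P2, v1, 159). refcount(pp1)=3>1 -> COPY to pp3. 4 ppages; refcounts: pp0:4 pp1:2 pp2:1 pp3:1
Op 8: write(P0, v0, 197). refcount(pp0)=4>1 -> COPY to pp4. 5 ppages; refcounts: pp0:3 pp1:2 pp2:1 pp3:1 pp4:1

yes yes yes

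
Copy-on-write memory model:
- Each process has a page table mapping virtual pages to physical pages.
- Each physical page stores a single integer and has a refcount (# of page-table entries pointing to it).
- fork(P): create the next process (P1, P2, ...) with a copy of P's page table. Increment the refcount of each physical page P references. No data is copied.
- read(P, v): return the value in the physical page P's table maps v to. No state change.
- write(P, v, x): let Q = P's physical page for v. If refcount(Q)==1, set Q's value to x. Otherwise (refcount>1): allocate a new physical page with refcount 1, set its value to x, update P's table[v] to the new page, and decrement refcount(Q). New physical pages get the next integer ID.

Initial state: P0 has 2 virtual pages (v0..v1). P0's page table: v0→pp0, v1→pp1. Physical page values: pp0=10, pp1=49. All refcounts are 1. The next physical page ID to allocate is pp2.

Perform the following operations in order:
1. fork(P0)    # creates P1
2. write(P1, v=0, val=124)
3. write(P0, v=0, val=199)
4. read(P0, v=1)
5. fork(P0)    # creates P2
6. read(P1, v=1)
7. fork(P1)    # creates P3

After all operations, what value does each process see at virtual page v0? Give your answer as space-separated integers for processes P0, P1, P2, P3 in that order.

Op 1: fork(P0) -> P1. 2 ppages; refcounts: pp0:2 pp1:2
Op 2: write(P1, v0, 124). refcount(pp0)=2>1 -> COPY to pp2. 3 ppages; refcounts: pp0:1 pp1:2 pp2:1
Op 3: write(P0, v0, 199). refcount(pp0)=1 -> write in place. 3 ppages; refcounts: pp0:1 pp1:2 pp2:1
Op 4: read(P0, v1) -> 49. No state change.
Op 5: fork(P0) -> P2. 3 ppages; refcounts: pp0:2 pp1:3 pp2:1
Op 6: read(P1, v1) -> 49. No state change.
Op 7: fork(P1) -> P3. 3 ppages; refcounts: pp0:2 pp1:4 pp2:2
P0: v0 -> pp0 = 199
P1: v0 -> pp2 = 124
P2: v0 -> pp0 = 199
P3: v0 -> pp2 = 124

Answer: 199 124 199 124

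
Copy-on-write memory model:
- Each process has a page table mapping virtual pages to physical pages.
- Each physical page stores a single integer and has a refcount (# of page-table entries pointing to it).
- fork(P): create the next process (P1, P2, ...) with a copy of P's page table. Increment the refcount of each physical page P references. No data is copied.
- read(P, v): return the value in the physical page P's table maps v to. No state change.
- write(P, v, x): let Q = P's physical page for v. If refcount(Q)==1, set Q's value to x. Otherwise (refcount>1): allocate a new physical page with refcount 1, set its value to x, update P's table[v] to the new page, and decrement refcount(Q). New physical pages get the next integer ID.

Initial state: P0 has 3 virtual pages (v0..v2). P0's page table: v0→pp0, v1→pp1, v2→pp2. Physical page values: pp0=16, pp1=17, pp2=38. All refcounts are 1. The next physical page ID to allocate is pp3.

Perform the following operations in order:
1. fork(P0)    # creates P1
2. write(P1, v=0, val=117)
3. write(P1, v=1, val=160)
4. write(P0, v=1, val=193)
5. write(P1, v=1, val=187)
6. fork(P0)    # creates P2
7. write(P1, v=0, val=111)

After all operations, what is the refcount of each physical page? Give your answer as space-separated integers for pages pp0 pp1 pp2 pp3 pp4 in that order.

Op 1: fork(P0) -> P1. 3 ppages; refcounts: pp0:2 pp1:2 pp2:2
Op 2: write(P1, v0, 117). refcount(pp0)=2>1 -> COPY to pp3. 4 ppages; refcounts: pp0:1 pp1:2 pp2:2 pp3:1
Op 3: write(P1, v1, 160). refcount(pp1)=2>1 -> COPY to pp4. 5 ppages; refcounts: pp0:1 pp1:1 pp2:2 pp3:1 pp4:1
Op 4: write(P0, v1, 193). refcount(pp1)=1 -> write in place. 5 ppages; refcounts: pp0:1 pp1:1 pp2:2 pp3:1 pp4:1
Op 5: write(P1, v1, 187). refcount(pp4)=1 -> write in place. 5 ppages; refcounts: pp0:1 pp1:1 pp2:2 pp3:1 pp4:1
Op 6: fork(P0) -> P2. 5 ppages; refcounts: pp0:2 pp1:2 pp2:3 pp3:1 pp4:1
Op 7: write(P1, v0, 111). refcount(pp3)=1 -> write in place. 5 ppages; refcounts: pp0:2 pp1:2 pp2:3 pp3:1 pp4:1

Answer: 2 2 3 1 1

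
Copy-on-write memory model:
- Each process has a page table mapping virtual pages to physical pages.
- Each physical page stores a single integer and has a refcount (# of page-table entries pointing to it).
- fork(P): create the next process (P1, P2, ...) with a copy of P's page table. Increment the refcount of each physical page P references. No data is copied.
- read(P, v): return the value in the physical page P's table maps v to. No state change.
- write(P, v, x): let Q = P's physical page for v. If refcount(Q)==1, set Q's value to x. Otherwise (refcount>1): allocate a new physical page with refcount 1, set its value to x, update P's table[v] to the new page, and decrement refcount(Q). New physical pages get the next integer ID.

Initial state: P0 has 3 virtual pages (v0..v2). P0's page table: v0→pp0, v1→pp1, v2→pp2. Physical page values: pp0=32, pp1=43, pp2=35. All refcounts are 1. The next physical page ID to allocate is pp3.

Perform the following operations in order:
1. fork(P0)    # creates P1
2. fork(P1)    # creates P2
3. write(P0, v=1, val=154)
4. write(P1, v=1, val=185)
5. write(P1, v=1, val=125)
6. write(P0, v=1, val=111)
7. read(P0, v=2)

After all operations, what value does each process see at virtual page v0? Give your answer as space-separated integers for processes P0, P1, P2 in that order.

Op 1: fork(P0) -> P1. 3 ppages; refcounts: pp0:2 pp1:2 pp2:2
Op 2: fork(P1) -> P2. 3 ppages; refcounts: pp0:3 pp1:3 pp2:3
Op 3: write(P0, v1, 154). refcount(pp1)=3>1 -> COPY to pp3. 4 ppages; refcounts: pp0:3 pp1:2 pp2:3 pp3:1
Op 4: write(P1, v1, 185). refcount(pp1)=2>1 -> COPY to pp4. 5 ppages; refcounts: pp0:3 pp1:1 pp2:3 pp3:1 pp4:1
Op 5: write(P1, v1, 125). refcount(pp4)=1 -> write in place. 5 ppages; refcounts: pp0:3 pp1:1 pp2:3 pp3:1 pp4:1
Op 6: write(P0, v1, 111). refcount(pp3)=1 -> write in place. 5 ppages; refcounts: pp0:3 pp1:1 pp2:3 pp3:1 pp4:1
Op 7: read(P0, v2) -> 35. No state change.
P0: v0 -> pp0 = 32
P1: v0 -> pp0 = 32
P2: v0 -> pp0 = 32

Answer: 32 32 32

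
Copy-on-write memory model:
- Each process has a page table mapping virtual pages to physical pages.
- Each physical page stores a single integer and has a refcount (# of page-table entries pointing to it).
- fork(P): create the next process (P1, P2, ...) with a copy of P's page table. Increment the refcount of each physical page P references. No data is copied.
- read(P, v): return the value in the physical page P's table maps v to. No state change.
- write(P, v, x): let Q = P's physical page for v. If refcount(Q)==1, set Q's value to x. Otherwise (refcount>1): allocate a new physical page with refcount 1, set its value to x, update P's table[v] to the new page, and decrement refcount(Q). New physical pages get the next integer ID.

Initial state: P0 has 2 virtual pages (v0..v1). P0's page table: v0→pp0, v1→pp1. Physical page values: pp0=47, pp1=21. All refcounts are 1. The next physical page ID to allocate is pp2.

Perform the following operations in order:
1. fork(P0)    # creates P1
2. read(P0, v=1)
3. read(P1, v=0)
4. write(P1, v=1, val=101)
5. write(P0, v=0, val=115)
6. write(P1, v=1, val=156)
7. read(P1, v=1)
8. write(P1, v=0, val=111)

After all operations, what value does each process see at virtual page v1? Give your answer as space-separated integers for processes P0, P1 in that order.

Op 1: fork(P0) -> P1. 2 ppages; refcounts: pp0:2 pp1:2
Op 2: read(P0, v1) -> 21. No state change.
Op 3: read(P1, v0) -> 47. No state change.
Op 4: write(P1, v1, 101). refcount(pp1)=2>1 -> COPY to pp2. 3 ppages; refcounts: pp0:2 pp1:1 pp2:1
Op 5: write(P0, v0, 115). refcount(pp0)=2>1 -> COPY to pp3. 4 ppages; refcounts: pp0:1 pp1:1 pp2:1 pp3:1
Op 6: write(P1, v1, 156). refcount(pp2)=1 -> write in place. 4 ppages; refcounts: pp0:1 pp1:1 pp2:1 pp3:1
Op 7: read(P1, v1) -> 156. No state change.
Op 8: write(P1, v0, 111). refcount(pp0)=1 -> write in place. 4 ppages; refcounts: pp0:1 pp1:1 pp2:1 pp3:1
P0: v1 -> pp1 = 21
P1: v1 -> pp2 = 156

Answer: 21 156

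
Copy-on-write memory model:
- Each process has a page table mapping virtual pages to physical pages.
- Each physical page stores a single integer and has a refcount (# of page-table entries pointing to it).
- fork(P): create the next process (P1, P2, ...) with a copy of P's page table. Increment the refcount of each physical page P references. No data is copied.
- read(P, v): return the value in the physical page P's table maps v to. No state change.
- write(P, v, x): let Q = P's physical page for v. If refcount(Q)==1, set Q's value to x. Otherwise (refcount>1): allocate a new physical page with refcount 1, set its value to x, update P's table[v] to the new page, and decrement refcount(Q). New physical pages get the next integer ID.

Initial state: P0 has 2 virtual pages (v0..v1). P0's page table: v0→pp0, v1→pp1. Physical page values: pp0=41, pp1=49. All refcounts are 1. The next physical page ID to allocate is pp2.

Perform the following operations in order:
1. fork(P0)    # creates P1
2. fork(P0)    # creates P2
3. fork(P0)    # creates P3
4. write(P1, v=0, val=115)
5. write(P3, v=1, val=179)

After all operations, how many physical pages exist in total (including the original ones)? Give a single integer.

Answer: 4

Derivation:
Op 1: fork(P0) -> P1. 2 ppages; refcounts: pp0:2 pp1:2
Op 2: fork(P0) -> P2. 2 ppages; refcounts: pp0:3 pp1:3
Op 3: fork(P0) -> P3. 2 ppages; refcounts: pp0:4 pp1:4
Op 4: write(P1, v0, 115). refcount(pp0)=4>1 -> COPY to pp2. 3 ppages; refcounts: pp0:3 pp1:4 pp2:1
Op 5: write(P3, v1, 179). refcount(pp1)=4>1 -> COPY to pp3. 4 ppages; refcounts: pp0:3 pp1:3 pp2:1 pp3:1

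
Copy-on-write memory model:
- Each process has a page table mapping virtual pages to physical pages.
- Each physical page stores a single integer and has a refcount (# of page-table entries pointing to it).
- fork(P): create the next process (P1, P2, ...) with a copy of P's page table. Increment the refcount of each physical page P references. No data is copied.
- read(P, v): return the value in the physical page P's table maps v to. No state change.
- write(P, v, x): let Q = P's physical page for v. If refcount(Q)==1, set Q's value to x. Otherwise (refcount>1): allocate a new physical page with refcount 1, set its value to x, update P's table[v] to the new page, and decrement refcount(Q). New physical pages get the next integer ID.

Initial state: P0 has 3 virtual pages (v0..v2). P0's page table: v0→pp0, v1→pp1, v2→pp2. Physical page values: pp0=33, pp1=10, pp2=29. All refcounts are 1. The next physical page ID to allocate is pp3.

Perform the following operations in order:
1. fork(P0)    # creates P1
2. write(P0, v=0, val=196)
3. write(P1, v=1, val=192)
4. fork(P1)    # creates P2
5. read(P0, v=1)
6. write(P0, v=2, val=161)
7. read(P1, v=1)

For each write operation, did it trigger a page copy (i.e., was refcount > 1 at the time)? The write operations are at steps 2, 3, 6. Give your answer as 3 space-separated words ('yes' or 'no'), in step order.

Op 1: fork(P0) -> P1. 3 ppages; refcounts: pp0:2 pp1:2 pp2:2
Op 2: write(P0, v0, 196). refcount(pp0)=2>1 -> COPY to pp3. 4 ppages; refcounts: pp0:1 pp1:2 pp2:2 pp3:1
Op 3: write(P1, v1, 192). refcount(pp1)=2>1 -> COPY to pp4. 5 ppages; refcounts: pp0:1 pp1:1 pp2:2 pp3:1 pp4:1
Op 4: fork(P1) -> P2. 5 ppages; refcounts: pp0:2 pp1:1 pp2:3 pp3:1 pp4:2
Op 5: read(P0, v1) -> 10. No state change.
Op 6: write(P0, v2, 161). refcount(pp2)=3>1 -> COPY to pp5. 6 ppages; refcounts: pp0:2 pp1:1 pp2:2 pp3:1 pp4:2 pp5:1
Op 7: read(P1, v1) -> 192. No state change.

yes yes yes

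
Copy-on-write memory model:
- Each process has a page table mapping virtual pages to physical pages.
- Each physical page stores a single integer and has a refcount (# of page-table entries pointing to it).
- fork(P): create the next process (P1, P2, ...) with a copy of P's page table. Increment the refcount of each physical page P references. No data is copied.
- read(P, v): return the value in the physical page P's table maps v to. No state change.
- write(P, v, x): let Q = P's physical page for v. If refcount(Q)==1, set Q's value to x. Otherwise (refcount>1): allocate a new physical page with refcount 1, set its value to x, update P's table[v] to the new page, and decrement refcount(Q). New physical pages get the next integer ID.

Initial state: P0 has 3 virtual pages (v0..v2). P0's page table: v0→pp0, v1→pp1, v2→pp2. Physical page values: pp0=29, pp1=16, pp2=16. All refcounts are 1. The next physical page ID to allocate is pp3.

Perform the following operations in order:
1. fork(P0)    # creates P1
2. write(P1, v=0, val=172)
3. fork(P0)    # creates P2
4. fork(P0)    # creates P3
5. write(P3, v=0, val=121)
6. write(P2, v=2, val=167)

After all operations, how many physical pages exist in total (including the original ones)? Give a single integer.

Op 1: fork(P0) -> P1. 3 ppages; refcounts: pp0:2 pp1:2 pp2:2
Op 2: write(P1, v0, 172). refcount(pp0)=2>1 -> COPY to pp3. 4 ppages; refcounts: pp0:1 pp1:2 pp2:2 pp3:1
Op 3: fork(P0) -> P2. 4 ppages; refcounts: pp0:2 pp1:3 pp2:3 pp3:1
Op 4: fork(P0) -> P3. 4 ppages; refcounts: pp0:3 pp1:4 pp2:4 pp3:1
Op 5: write(P3, v0, 121). refcount(pp0)=3>1 -> COPY to pp4. 5 ppages; refcounts: pp0:2 pp1:4 pp2:4 pp3:1 pp4:1
Op 6: write(P2, v2, 167). refcount(pp2)=4>1 -> COPY to pp5. 6 ppages; refcounts: pp0:2 pp1:4 pp2:3 pp3:1 pp4:1 pp5:1

Answer: 6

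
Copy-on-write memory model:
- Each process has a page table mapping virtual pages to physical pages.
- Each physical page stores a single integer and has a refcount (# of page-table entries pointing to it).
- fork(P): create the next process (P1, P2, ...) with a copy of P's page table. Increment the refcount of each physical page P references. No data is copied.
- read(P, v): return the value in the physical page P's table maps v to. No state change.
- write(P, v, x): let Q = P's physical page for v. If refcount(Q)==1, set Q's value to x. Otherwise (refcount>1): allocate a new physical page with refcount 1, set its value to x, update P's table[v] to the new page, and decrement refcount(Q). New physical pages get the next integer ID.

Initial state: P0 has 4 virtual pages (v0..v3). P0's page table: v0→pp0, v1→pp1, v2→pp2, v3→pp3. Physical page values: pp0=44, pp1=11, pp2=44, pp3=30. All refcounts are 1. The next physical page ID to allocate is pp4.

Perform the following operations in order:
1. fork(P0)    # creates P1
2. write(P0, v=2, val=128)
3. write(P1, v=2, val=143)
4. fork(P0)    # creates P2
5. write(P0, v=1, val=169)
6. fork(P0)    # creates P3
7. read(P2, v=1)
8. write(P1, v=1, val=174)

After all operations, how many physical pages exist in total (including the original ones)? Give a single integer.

Op 1: fork(P0) -> P1. 4 ppages; refcounts: pp0:2 pp1:2 pp2:2 pp3:2
Op 2: write(P0, v2, 128). refcount(pp2)=2>1 -> COPY to pp4. 5 ppages; refcounts: pp0:2 pp1:2 pp2:1 pp3:2 pp4:1
Op 3: write(P1, v2, 143). refcount(pp2)=1 -> write in place. 5 ppages; refcounts: pp0:2 pp1:2 pp2:1 pp3:2 pp4:1
Op 4: fork(P0) -> P2. 5 ppages; refcounts: pp0:3 pp1:3 pp2:1 pp3:3 pp4:2
Op 5: write(P0, v1, 169). refcount(pp1)=3>1 -> COPY to pp5. 6 ppages; refcounts: pp0:3 pp1:2 pp2:1 pp3:3 pp4:2 pp5:1
Op 6: fork(P0) -> P3. 6 ppages; refcounts: pp0:4 pp1:2 pp2:1 pp3:4 pp4:3 pp5:2
Op 7: read(P2, v1) -> 11. No state change.
Op 8: write(P1, v1, 174). refcount(pp1)=2>1 -> COPY to pp6. 7 ppages; refcounts: pp0:4 pp1:1 pp2:1 pp3:4 pp4:3 pp5:2 pp6:1

Answer: 7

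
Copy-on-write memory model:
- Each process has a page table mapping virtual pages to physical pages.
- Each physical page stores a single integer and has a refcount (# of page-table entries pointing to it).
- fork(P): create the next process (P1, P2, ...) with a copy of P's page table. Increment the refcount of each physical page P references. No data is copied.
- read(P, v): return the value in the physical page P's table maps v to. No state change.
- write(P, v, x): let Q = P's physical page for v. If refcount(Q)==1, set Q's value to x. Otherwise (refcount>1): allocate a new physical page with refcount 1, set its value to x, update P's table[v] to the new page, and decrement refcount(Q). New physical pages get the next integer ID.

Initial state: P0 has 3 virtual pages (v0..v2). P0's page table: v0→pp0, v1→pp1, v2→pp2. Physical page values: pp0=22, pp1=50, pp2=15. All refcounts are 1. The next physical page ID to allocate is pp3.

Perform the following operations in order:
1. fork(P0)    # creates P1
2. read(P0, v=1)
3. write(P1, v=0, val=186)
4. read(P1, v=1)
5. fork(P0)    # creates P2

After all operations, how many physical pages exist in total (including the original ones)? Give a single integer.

Op 1: fork(P0) -> P1. 3 ppages; refcounts: pp0:2 pp1:2 pp2:2
Op 2: read(P0, v1) -> 50. No state change.
Op 3: write(P1, v0, 186). refcount(pp0)=2>1 -> COPY to pp3. 4 ppages; refcounts: pp0:1 pp1:2 pp2:2 pp3:1
Op 4: read(P1, v1) -> 50. No state change.
Op 5: fork(P0) -> P2. 4 ppages; refcounts: pp0:2 pp1:3 pp2:3 pp3:1

Answer: 4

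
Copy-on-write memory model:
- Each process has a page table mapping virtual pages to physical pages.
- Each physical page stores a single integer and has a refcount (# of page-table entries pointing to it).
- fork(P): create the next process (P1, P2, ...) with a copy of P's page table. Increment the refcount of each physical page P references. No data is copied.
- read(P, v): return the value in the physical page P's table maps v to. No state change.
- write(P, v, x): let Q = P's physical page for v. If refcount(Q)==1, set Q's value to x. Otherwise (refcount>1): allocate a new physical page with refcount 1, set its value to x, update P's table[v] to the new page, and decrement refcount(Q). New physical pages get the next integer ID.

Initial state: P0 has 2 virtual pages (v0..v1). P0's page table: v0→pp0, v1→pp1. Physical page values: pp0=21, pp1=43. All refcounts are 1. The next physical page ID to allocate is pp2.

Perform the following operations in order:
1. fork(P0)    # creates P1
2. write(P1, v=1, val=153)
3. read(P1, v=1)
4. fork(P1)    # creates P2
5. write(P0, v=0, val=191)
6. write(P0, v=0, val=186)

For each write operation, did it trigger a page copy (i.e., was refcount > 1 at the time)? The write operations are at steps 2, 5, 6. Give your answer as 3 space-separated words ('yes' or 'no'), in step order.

Op 1: fork(P0) -> P1. 2 ppages; refcounts: pp0:2 pp1:2
Op 2: write(P1, v1, 153). refcount(pp1)=2>1 -> COPY to pp2. 3 ppages; refcounts: pp0:2 pp1:1 pp2:1
Op 3: read(P1, v1) -> 153. No state change.
Op 4: fork(P1) -> P2. 3 ppages; refcounts: pp0:3 pp1:1 pp2:2
Op 5: write(P0, v0, 191). refcount(pp0)=3>1 -> COPY to pp3. 4 ppages; refcounts: pp0:2 pp1:1 pp2:2 pp3:1
Op 6: write(P0, v0, 186). refcount(pp3)=1 -> write in place. 4 ppages; refcounts: pp0:2 pp1:1 pp2:2 pp3:1

yes yes no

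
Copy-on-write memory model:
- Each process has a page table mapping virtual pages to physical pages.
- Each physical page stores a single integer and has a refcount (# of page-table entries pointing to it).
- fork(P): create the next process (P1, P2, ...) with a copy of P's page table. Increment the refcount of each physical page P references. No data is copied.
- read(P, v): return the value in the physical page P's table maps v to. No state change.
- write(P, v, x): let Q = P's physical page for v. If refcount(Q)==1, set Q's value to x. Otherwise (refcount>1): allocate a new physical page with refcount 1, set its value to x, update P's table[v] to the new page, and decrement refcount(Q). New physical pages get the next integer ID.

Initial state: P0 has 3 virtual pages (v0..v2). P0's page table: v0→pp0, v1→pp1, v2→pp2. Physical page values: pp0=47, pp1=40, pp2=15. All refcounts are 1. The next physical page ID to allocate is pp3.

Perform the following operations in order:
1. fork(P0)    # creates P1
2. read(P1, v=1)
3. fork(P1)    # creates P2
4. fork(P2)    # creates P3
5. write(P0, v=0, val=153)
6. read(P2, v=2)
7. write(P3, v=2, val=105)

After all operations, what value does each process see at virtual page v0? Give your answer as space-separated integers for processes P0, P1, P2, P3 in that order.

Answer: 153 47 47 47

Derivation:
Op 1: fork(P0) -> P1. 3 ppages; refcounts: pp0:2 pp1:2 pp2:2
Op 2: read(P1, v1) -> 40. No state change.
Op 3: fork(P1) -> P2. 3 ppages; refcounts: pp0:3 pp1:3 pp2:3
Op 4: fork(P2) -> P3. 3 ppages; refcounts: pp0:4 pp1:4 pp2:4
Op 5: write(P0, v0, 153). refcount(pp0)=4>1 -> COPY to pp3. 4 ppages; refcounts: pp0:3 pp1:4 pp2:4 pp3:1
Op 6: read(P2, v2) -> 15. No state change.
Op 7: write(P3, v2, 105). refcount(pp2)=4>1 -> COPY to pp4. 5 ppages; refcounts: pp0:3 pp1:4 pp2:3 pp3:1 pp4:1
P0: v0 -> pp3 = 153
P1: v0 -> pp0 = 47
P2: v0 -> pp0 = 47
P3: v0 -> pp0 = 47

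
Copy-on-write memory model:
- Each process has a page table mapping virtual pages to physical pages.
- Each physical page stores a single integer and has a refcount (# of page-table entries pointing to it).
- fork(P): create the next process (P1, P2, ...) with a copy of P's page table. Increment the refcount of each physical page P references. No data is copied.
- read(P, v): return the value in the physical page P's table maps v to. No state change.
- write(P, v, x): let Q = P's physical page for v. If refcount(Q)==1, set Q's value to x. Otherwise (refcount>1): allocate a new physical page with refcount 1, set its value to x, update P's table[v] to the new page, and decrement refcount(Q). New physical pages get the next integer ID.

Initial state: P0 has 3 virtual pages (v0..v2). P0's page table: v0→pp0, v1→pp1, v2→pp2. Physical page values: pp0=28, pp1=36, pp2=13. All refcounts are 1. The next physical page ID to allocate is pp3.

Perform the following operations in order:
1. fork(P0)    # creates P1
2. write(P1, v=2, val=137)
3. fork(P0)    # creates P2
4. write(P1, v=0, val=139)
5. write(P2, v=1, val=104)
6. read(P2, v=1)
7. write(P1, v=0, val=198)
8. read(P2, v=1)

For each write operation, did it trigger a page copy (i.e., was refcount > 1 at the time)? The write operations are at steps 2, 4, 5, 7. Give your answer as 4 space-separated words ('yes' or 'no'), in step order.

Op 1: fork(P0) -> P1. 3 ppages; refcounts: pp0:2 pp1:2 pp2:2
Op 2: write(P1, v2, 137). refcount(pp2)=2>1 -> COPY to pp3. 4 ppages; refcounts: pp0:2 pp1:2 pp2:1 pp3:1
Op 3: fork(P0) -> P2. 4 ppages; refcounts: pp0:3 pp1:3 pp2:2 pp3:1
Op 4: write(P1, v0, 139). refcount(pp0)=3>1 -> COPY to pp4. 5 ppages; refcounts: pp0:2 pp1:3 pp2:2 pp3:1 pp4:1
Op 5: write(P2, v1, 104). refcount(pp1)=3>1 -> COPY to pp5. 6 ppages; refcounts: pp0:2 pp1:2 pp2:2 pp3:1 pp4:1 pp5:1
Op 6: read(P2, v1) -> 104. No state change.
Op 7: write(P1, v0, 198). refcount(pp4)=1 -> write in place. 6 ppages; refcounts: pp0:2 pp1:2 pp2:2 pp3:1 pp4:1 pp5:1
Op 8: read(P2, v1) -> 104. No state change.

yes yes yes no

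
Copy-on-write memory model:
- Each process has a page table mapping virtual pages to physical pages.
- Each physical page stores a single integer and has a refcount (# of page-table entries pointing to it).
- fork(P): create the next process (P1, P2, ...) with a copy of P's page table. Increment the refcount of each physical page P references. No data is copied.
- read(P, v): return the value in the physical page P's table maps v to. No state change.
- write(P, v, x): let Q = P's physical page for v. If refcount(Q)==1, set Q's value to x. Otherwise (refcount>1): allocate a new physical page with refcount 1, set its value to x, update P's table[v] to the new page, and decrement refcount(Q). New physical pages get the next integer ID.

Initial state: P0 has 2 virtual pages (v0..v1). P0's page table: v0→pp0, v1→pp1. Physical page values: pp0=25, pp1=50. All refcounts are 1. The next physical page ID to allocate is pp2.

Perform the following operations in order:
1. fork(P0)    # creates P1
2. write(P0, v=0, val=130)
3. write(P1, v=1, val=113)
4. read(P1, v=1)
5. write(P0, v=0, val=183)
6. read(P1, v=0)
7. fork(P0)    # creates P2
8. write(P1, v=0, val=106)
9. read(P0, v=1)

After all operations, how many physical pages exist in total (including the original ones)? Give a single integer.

Answer: 4

Derivation:
Op 1: fork(P0) -> P1. 2 ppages; refcounts: pp0:2 pp1:2
Op 2: write(P0, v0, 130). refcount(pp0)=2>1 -> COPY to pp2. 3 ppages; refcounts: pp0:1 pp1:2 pp2:1
Op 3: write(P1, v1, 113). refcount(pp1)=2>1 -> COPY to pp3. 4 ppages; refcounts: pp0:1 pp1:1 pp2:1 pp3:1
Op 4: read(P1, v1) -> 113. No state change.
Op 5: write(P0, v0, 183). refcount(pp2)=1 -> write in place. 4 ppages; refcounts: pp0:1 pp1:1 pp2:1 pp3:1
Op 6: read(P1, v0) -> 25. No state change.
Op 7: fork(P0) -> P2. 4 ppages; refcounts: pp0:1 pp1:2 pp2:2 pp3:1
Op 8: write(P1, v0, 106). refcount(pp0)=1 -> write in place. 4 ppages; refcounts: pp0:1 pp1:2 pp2:2 pp3:1
Op 9: read(P0, v1) -> 50. No state change.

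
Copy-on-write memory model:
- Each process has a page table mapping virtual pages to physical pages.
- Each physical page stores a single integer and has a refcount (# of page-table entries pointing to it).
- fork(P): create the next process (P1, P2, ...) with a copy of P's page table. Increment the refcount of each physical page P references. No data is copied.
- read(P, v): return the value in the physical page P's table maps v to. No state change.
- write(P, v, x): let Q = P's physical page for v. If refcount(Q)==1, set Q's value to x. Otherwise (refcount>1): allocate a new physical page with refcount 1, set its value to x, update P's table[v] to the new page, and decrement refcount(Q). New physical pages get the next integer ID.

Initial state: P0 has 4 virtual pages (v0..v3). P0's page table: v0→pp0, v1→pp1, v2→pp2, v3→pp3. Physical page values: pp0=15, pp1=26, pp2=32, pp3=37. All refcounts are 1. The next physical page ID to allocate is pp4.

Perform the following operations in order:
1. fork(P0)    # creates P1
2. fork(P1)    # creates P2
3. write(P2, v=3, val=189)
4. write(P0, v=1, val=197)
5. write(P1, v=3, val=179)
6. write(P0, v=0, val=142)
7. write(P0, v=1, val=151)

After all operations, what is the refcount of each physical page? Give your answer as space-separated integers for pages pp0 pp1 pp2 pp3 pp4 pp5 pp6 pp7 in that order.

Answer: 2 2 3 1 1 1 1 1

Derivation:
Op 1: fork(P0) -> P1. 4 ppages; refcounts: pp0:2 pp1:2 pp2:2 pp3:2
Op 2: fork(P1) -> P2. 4 ppages; refcounts: pp0:3 pp1:3 pp2:3 pp3:3
Op 3: write(P2, v3, 189). refcount(pp3)=3>1 -> COPY to pp4. 5 ppages; refcounts: pp0:3 pp1:3 pp2:3 pp3:2 pp4:1
Op 4: write(P0, v1, 197). refcount(pp1)=3>1 -> COPY to pp5. 6 ppages; refcounts: pp0:3 pp1:2 pp2:3 pp3:2 pp4:1 pp5:1
Op 5: write(P1, v3, 179). refcount(pp3)=2>1 -> COPY to pp6. 7 ppages; refcounts: pp0:3 pp1:2 pp2:3 pp3:1 pp4:1 pp5:1 pp6:1
Op 6: write(P0, v0, 142). refcount(pp0)=3>1 -> COPY to pp7. 8 ppages; refcounts: pp0:2 pp1:2 pp2:3 pp3:1 pp4:1 pp5:1 pp6:1 pp7:1
Op 7: write(P0, v1, 151). refcount(pp5)=1 -> write in place. 8 ppages; refcounts: pp0:2 pp1:2 pp2:3 pp3:1 pp4:1 pp5:1 pp6:1 pp7:1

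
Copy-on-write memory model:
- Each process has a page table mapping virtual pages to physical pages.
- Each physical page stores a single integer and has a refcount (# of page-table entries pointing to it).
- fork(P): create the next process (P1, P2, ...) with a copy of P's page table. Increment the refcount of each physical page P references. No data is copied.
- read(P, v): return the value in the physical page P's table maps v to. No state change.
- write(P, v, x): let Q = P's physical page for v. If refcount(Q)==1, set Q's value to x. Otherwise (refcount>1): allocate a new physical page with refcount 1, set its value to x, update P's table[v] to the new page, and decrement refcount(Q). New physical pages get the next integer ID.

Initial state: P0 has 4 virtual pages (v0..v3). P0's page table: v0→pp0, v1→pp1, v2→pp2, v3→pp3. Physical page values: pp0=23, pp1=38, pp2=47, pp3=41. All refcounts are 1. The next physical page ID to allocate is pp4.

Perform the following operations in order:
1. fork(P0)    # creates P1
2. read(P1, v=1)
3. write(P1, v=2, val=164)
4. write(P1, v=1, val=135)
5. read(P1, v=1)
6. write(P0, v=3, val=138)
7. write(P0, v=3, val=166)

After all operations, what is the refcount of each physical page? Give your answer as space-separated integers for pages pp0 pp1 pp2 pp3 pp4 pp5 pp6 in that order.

Answer: 2 1 1 1 1 1 1

Derivation:
Op 1: fork(P0) -> P1. 4 ppages; refcounts: pp0:2 pp1:2 pp2:2 pp3:2
Op 2: read(P1, v1) -> 38. No state change.
Op 3: write(P1, v2, 164). refcount(pp2)=2>1 -> COPY to pp4. 5 ppages; refcounts: pp0:2 pp1:2 pp2:1 pp3:2 pp4:1
Op 4: write(P1, v1, 135). refcount(pp1)=2>1 -> COPY to pp5. 6 ppages; refcounts: pp0:2 pp1:1 pp2:1 pp3:2 pp4:1 pp5:1
Op 5: read(P1, v1) -> 135. No state change.
Op 6: write(P0, v3, 138). refcount(pp3)=2>1 -> COPY to pp6. 7 ppages; refcounts: pp0:2 pp1:1 pp2:1 pp3:1 pp4:1 pp5:1 pp6:1
Op 7: write(P0, v3, 166). refcount(pp6)=1 -> write in place. 7 ppages; refcounts: pp0:2 pp1:1 pp2:1 pp3:1 pp4:1 pp5:1 pp6:1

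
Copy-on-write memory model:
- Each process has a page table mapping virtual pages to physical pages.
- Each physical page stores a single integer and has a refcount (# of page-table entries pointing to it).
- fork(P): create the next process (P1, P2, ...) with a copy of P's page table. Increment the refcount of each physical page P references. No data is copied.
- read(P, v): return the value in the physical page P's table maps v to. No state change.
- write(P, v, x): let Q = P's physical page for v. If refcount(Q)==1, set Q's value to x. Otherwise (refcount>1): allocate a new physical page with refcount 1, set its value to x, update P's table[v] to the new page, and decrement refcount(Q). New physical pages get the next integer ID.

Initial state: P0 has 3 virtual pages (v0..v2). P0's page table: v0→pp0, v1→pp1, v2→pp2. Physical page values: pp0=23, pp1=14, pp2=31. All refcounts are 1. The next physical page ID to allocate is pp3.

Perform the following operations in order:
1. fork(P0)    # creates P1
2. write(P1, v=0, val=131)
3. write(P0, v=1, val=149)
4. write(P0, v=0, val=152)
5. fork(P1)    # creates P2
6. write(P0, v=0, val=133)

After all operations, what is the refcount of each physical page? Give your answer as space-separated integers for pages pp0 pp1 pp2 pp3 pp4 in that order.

Answer: 1 2 3 2 1

Derivation:
Op 1: fork(P0) -> P1. 3 ppages; refcounts: pp0:2 pp1:2 pp2:2
Op 2: write(P1, v0, 131). refcount(pp0)=2>1 -> COPY to pp3. 4 ppages; refcounts: pp0:1 pp1:2 pp2:2 pp3:1
Op 3: write(P0, v1, 149). refcount(pp1)=2>1 -> COPY to pp4. 5 ppages; refcounts: pp0:1 pp1:1 pp2:2 pp3:1 pp4:1
Op 4: write(P0, v0, 152). refcount(pp0)=1 -> write in place. 5 ppages; refcounts: pp0:1 pp1:1 pp2:2 pp3:1 pp4:1
Op 5: fork(P1) -> P2. 5 ppages; refcounts: pp0:1 pp1:2 pp2:3 pp3:2 pp4:1
Op 6: write(P0, v0, 133). refcount(pp0)=1 -> write in place. 5 ppages; refcounts: pp0:1 pp1:2 pp2:3 pp3:2 pp4:1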